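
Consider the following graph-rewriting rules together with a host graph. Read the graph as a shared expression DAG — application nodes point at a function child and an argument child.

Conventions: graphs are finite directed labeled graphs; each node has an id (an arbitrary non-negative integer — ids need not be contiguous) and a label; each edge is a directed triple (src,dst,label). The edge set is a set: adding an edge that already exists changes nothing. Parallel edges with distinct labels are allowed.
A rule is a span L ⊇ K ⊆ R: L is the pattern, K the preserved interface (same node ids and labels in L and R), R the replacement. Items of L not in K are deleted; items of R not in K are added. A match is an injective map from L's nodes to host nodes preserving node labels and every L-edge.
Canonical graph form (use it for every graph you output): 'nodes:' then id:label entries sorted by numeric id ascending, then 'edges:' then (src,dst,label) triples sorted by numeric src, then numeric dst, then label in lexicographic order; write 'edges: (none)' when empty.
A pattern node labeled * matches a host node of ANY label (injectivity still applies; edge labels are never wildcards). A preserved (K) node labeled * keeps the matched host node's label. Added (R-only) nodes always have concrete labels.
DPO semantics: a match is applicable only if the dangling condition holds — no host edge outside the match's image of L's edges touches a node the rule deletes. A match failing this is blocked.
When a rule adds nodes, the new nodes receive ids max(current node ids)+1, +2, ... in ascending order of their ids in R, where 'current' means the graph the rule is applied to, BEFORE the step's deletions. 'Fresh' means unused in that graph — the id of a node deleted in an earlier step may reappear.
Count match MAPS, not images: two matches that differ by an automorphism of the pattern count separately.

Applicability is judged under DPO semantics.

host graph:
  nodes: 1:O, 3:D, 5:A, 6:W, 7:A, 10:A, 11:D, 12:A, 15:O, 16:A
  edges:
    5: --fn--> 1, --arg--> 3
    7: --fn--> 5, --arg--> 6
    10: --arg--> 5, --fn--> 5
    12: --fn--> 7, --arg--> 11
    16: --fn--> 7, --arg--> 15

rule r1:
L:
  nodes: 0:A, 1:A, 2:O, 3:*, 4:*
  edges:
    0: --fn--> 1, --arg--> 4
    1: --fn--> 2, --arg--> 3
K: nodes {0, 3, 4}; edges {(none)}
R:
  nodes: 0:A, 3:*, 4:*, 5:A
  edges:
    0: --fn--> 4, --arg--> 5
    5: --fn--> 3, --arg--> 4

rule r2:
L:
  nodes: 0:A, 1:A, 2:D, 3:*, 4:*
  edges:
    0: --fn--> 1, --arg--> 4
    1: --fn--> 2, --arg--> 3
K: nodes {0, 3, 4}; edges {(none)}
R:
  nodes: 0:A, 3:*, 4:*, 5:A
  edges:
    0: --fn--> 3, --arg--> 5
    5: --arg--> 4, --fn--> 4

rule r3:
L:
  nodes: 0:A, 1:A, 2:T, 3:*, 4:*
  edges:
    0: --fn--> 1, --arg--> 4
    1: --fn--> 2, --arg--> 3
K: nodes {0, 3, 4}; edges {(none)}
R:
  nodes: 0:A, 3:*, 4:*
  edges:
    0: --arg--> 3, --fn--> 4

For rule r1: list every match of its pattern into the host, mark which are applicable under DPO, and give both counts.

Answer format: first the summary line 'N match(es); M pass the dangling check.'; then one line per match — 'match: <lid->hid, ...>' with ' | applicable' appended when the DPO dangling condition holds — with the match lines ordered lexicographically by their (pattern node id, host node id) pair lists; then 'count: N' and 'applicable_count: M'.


1 match(es); 0 pass the dangling check.
match: 0->7, 1->5, 2->1, 3->3, 4->6
count: 1
applicable_count: 0


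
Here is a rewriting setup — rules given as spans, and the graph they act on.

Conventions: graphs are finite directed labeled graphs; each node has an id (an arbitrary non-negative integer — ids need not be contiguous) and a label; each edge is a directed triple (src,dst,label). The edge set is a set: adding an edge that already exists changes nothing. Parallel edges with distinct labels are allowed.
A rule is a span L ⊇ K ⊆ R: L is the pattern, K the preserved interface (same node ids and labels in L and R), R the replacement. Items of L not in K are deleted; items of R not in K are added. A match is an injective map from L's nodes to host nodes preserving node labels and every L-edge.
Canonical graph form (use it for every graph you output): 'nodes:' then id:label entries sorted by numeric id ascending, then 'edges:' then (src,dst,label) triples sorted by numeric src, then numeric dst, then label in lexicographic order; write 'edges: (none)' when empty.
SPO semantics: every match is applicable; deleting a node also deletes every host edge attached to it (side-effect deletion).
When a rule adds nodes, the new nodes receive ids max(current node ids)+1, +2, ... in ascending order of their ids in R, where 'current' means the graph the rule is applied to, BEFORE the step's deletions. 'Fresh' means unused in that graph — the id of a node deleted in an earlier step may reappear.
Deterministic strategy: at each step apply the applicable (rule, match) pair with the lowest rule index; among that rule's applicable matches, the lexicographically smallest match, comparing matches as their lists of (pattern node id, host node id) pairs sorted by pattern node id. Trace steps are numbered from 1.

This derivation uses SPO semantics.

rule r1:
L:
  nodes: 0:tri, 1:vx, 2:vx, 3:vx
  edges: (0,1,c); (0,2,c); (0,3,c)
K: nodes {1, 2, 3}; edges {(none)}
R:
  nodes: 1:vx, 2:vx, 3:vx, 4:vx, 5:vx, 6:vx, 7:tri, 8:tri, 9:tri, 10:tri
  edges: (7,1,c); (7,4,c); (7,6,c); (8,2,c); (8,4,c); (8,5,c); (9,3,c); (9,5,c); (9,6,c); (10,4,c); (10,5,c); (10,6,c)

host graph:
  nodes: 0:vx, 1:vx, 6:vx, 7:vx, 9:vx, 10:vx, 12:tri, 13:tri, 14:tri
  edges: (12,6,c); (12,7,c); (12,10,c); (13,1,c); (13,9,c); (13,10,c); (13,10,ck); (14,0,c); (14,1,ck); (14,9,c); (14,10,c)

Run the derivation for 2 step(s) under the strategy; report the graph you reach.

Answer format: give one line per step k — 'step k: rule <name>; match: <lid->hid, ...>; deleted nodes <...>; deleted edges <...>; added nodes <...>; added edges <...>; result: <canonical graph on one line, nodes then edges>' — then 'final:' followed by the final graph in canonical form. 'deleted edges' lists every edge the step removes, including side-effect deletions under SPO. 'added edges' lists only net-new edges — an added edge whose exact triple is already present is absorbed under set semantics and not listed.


step 1: rule r1; match: 0->12, 1->6, 2->7, 3->10; deleted nodes 12; deleted edges (12,6,c); (12,7,c); (12,10,c); added nodes 15, 16, 17, 18, 19, 20, 21; added edges (18,6,c); (18,15,c); (18,17,c); (19,7,c); (19,15,c); (19,16,c); (20,10,c); (20,16,c); (20,17,c); (21,15,c); (21,16,c); (21,17,c); result: nodes: 0:vx, 1:vx, 6:vx, 7:vx, 9:vx, 10:vx, 13:tri, 14:tri, 15:vx, 16:vx, 17:vx, 18:tri, 19:tri, 20:tri, 21:tri edges: (13,1,c); (13,9,c); (13,10,c); (13,10,ck); (14,0,c); (14,1,ck); (14,9,c); (14,10,c); (18,6,c); (18,15,c); (18,17,c); (19,7,c); (19,15,c); (19,16,c); (20,10,c); (20,16,c); (20,17,c); (21,15,c); (21,16,c); (21,17,c)
step 2: rule r1; match: 0->13, 1->1, 2->9, 3->10; deleted nodes 13; deleted edges (13,1,c); (13,9,c); (13,10,c); (13,10,ck); added nodes 22, 23, 24, 25, 26, 27, 28; added edges (25,1,c); (25,22,c); (25,24,c); (26,9,c); (26,22,c); (26,23,c); (27,10,c); (27,23,c); (27,24,c); (28,22,c); (28,23,c); (28,24,c); result: nodes: 0:vx, 1:vx, 6:vx, 7:vx, 9:vx, 10:vx, 14:tri, 15:vx, 16:vx, 17:vx, 18:tri, 19:tri, 20:tri, 21:tri, 22:vx, 23:vx, 24:vx, 25:tri, 26:tri, 27:tri, 28:tri edges: (14,0,c); (14,1,ck); (14,9,c); (14,10,c); (18,6,c); (18,15,c); (18,17,c); (19,7,c); (19,15,c); (19,16,c); (20,10,c); (20,16,c); (20,17,c); (21,15,c); (21,16,c); (21,17,c); (25,1,c); (25,22,c); (25,24,c); (26,9,c); (26,22,c); (26,23,c); (27,10,c); (27,23,c); (27,24,c); (28,22,c); (28,23,c); (28,24,c)
final:
nodes: 0:vx, 1:vx, 6:vx, 7:vx, 9:vx, 10:vx, 14:tri, 15:vx, 16:vx, 17:vx, 18:tri, 19:tri, 20:tri, 21:tri, 22:vx, 23:vx, 24:vx, 25:tri, 26:tri, 27:tri, 28:tri
edges: (14,0,c); (14,1,ck); (14,9,c); (14,10,c); (18,6,c); (18,15,c); (18,17,c); (19,7,c); (19,15,c); (19,16,c); (20,10,c); (20,16,c); (20,17,c); (21,15,c); (21,16,c); (21,17,c); (25,1,c); (25,22,c); (25,24,c); (26,9,c); (26,22,c); (26,23,c); (27,10,c); (27,23,c); (27,24,c); (28,22,c); (28,23,c); (28,24,c)


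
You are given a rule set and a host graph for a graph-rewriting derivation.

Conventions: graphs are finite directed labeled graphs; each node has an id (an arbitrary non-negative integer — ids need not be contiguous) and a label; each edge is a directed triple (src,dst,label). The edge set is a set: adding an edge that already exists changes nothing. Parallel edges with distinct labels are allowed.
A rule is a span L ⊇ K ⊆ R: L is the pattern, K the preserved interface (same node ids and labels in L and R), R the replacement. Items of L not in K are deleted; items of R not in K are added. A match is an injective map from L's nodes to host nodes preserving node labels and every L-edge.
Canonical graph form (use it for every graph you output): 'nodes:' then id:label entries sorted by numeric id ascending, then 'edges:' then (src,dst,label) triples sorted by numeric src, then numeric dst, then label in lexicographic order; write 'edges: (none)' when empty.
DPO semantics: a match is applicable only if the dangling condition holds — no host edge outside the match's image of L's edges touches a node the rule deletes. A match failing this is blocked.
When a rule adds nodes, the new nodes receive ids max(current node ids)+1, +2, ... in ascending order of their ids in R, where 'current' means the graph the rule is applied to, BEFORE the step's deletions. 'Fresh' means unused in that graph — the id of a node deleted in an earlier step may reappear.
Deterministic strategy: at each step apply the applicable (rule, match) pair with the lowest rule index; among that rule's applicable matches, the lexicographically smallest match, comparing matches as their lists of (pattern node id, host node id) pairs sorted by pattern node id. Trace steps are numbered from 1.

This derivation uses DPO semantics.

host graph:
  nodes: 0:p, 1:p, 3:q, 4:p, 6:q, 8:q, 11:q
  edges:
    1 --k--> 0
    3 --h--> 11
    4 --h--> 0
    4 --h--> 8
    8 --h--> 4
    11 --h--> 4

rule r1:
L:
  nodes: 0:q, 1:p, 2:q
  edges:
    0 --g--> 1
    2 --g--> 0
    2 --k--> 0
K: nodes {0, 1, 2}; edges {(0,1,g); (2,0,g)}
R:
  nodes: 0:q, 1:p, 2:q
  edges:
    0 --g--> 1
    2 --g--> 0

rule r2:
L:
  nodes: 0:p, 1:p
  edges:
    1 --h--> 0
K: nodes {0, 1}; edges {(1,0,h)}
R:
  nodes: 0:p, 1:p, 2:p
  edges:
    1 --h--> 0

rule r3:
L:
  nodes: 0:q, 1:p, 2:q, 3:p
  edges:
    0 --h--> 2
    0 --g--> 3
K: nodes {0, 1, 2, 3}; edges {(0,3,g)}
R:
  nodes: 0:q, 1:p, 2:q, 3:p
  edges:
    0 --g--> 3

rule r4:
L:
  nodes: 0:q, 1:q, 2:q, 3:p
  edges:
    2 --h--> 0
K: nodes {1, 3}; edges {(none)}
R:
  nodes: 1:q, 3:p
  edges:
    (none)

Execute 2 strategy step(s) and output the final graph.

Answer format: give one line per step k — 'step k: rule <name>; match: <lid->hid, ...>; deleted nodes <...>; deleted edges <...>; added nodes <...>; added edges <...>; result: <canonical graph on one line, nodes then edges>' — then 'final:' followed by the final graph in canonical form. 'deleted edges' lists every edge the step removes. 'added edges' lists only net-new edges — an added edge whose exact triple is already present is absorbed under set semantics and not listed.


step 1: rule r2; match: 0->0, 1->4; deleted nodes (none); deleted edges (none); added nodes 12; added edges (none); result: nodes: 0:p, 1:p, 3:q, 4:p, 6:q, 8:q, 11:q, 12:p edges: (1,0,k); (3,11,h); (4,0,h); (4,8,h); (8,4,h); (11,4,h)
step 2: rule r2; match: 0->0, 1->4; deleted nodes (none); deleted edges (none); added nodes 13; added edges (none); result: nodes: 0:p, 1:p, 3:q, 4:p, 6:q, 8:q, 11:q, 12:p, 13:p edges: (1,0,k); (3,11,h); (4,0,h); (4,8,h); (8,4,h); (11,4,h)
final:
nodes: 0:p, 1:p, 3:q, 4:p, 6:q, 8:q, 11:q, 12:p, 13:p
edges: (1,0,k); (3,11,h); (4,0,h); (4,8,h); (8,4,h); (11,4,h)


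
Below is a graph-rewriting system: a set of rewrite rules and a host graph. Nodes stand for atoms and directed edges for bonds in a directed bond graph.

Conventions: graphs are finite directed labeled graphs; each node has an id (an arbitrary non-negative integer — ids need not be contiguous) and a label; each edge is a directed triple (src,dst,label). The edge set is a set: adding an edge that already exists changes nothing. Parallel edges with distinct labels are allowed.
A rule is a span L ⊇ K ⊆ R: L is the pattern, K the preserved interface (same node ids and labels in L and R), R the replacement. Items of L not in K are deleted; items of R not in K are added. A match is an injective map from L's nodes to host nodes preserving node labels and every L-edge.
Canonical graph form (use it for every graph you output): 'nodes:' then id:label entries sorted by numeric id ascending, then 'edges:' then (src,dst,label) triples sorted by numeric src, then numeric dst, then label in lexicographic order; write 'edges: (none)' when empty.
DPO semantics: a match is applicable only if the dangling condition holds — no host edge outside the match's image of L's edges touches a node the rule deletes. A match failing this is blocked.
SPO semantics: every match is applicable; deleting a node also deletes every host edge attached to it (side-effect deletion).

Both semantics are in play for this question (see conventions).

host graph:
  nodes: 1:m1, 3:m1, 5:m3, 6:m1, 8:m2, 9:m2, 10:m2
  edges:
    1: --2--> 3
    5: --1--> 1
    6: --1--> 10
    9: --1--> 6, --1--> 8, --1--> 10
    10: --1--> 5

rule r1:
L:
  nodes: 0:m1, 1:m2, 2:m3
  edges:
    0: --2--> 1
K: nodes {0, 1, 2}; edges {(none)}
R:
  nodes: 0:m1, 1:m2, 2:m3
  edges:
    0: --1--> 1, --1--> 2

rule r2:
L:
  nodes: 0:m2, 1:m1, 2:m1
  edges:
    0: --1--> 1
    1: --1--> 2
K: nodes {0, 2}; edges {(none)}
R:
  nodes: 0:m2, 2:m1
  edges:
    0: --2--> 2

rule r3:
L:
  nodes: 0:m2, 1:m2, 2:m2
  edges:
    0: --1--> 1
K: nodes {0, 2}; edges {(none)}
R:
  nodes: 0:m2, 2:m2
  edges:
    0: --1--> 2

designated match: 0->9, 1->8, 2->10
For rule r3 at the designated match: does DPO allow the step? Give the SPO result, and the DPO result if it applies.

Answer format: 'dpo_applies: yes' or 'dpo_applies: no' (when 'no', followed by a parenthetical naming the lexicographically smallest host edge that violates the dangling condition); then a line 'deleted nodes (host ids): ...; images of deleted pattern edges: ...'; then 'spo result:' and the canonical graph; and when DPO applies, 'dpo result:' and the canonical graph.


dpo_applies: yes
deleted nodes (host ids): 8; images of deleted pattern edges: (9,8,1)
spo result:
nodes: 1:m1, 3:m1, 5:m3, 6:m1, 9:m2, 10:m2
edges: (1,3,2); (5,1,1); (6,10,1); (9,6,1); (9,10,1); (10,5,1)
dpo result:
nodes: 1:m1, 3:m1, 5:m3, 6:m1, 9:m2, 10:m2
edges: (1,3,2); (5,1,1); (6,10,1); (9,6,1); (9,10,1); (10,5,1)


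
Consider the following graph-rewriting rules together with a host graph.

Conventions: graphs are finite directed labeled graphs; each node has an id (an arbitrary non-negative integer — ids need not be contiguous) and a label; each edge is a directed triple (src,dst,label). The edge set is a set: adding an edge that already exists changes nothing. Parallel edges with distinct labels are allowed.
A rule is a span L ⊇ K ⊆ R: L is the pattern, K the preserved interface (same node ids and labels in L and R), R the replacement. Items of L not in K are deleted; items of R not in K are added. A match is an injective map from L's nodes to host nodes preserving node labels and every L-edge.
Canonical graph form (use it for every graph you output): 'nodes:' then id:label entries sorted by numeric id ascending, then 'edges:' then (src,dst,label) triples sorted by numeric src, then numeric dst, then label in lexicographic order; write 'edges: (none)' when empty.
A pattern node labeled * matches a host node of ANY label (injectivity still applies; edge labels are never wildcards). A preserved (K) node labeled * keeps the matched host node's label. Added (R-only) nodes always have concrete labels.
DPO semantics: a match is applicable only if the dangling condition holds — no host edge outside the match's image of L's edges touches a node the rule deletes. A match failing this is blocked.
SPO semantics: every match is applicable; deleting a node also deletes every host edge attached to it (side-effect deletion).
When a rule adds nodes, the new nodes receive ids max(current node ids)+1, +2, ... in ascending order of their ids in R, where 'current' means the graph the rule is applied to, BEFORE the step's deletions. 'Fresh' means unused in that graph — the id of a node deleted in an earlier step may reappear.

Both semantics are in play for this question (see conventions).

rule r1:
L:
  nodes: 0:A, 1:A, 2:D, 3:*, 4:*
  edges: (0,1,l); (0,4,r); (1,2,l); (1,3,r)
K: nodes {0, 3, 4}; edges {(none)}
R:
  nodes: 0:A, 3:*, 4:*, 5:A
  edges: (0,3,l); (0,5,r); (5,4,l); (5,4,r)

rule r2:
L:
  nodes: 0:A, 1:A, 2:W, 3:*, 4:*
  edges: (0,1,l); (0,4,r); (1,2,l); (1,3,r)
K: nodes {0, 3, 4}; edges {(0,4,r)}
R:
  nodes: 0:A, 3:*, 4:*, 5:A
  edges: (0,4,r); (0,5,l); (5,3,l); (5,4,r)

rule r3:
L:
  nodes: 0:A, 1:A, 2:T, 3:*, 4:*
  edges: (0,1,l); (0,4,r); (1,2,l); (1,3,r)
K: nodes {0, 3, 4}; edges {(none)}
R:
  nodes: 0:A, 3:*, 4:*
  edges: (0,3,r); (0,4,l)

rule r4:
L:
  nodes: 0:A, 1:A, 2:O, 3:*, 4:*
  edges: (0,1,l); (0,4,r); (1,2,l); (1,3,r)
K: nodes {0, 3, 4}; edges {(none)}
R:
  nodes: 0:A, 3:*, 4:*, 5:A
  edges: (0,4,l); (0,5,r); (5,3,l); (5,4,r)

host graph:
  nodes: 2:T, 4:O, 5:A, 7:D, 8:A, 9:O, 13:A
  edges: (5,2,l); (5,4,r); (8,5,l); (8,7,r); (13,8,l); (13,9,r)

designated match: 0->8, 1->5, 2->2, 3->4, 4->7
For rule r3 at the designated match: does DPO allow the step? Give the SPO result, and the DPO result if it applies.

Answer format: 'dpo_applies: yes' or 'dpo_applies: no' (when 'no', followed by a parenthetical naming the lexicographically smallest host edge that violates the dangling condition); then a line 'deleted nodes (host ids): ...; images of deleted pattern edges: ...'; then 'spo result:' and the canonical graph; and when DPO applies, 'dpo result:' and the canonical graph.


dpo_applies: yes
deleted nodes (host ids): 2, 5; images of deleted pattern edges: (5,2,l); (5,4,r); (8,5,l); (8,7,r)
spo result:
nodes: 4:O, 7:D, 8:A, 9:O, 13:A
edges: (8,4,r); (8,7,l); (13,8,l); (13,9,r)
dpo result:
nodes: 4:O, 7:D, 8:A, 9:O, 13:A
edges: (8,4,r); (8,7,l); (13,8,l); (13,9,r)


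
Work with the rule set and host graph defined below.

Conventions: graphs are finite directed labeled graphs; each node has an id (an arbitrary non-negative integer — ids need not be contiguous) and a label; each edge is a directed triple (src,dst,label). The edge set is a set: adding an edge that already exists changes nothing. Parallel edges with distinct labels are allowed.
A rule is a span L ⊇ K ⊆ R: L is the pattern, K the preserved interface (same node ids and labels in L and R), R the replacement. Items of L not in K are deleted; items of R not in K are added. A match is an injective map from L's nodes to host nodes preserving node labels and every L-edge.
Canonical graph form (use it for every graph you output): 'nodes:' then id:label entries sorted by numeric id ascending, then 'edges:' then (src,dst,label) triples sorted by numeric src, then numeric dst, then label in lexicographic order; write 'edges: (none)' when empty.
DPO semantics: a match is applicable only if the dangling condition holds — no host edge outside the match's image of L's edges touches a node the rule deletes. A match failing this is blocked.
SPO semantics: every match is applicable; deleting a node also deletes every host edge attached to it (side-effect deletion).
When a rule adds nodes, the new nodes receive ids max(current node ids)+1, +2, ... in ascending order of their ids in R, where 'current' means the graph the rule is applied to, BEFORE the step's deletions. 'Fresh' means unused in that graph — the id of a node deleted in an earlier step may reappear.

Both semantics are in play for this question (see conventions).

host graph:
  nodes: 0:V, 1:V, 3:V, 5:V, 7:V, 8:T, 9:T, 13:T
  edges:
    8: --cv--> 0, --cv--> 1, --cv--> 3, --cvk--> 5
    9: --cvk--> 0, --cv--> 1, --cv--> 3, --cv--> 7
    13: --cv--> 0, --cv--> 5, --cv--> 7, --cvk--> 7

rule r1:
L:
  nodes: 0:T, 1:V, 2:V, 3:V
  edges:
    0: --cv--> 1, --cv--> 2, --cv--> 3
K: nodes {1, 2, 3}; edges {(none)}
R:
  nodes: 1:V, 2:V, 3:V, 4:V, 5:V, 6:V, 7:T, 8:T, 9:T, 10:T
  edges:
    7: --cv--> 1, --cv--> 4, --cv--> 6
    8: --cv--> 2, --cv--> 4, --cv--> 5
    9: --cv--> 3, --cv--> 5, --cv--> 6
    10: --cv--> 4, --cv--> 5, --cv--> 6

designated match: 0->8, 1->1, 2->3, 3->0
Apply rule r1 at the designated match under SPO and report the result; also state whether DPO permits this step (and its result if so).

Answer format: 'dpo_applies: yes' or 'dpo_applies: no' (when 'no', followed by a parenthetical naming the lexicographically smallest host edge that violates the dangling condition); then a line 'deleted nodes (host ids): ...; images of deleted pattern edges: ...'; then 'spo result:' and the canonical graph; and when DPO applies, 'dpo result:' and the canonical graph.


dpo_applies: no
(the rule deletes node 8, which keeps host edge (8,5,cvk) outside the match image — the dangling condition fails, DPO blocks; SPO proceeds and side-deletes such edges)
deleted nodes (host ids): 8; images of deleted pattern edges: (8,0,cv); (8,1,cv); (8,3,cv)
spo result:
nodes: 0:V, 1:V, 3:V, 5:V, 7:V, 9:T, 13:T, 14:V, 15:V, 16:V, 17:T, 18:T, 19:T, 20:T
edges: (9,0,cvk); (9,1,cv); (9,3,cv); (9,7,cv); (13,0,cv); (13,5,cv); (13,7,cv); (13,7,cvk); (17,1,cv); (17,14,cv); (17,16,cv); (18,3,cv); (18,14,cv); (18,15,cv); (19,0,cv); (19,15,cv); (19,16,cv); (20,14,cv); (20,15,cv); (20,16,cv)


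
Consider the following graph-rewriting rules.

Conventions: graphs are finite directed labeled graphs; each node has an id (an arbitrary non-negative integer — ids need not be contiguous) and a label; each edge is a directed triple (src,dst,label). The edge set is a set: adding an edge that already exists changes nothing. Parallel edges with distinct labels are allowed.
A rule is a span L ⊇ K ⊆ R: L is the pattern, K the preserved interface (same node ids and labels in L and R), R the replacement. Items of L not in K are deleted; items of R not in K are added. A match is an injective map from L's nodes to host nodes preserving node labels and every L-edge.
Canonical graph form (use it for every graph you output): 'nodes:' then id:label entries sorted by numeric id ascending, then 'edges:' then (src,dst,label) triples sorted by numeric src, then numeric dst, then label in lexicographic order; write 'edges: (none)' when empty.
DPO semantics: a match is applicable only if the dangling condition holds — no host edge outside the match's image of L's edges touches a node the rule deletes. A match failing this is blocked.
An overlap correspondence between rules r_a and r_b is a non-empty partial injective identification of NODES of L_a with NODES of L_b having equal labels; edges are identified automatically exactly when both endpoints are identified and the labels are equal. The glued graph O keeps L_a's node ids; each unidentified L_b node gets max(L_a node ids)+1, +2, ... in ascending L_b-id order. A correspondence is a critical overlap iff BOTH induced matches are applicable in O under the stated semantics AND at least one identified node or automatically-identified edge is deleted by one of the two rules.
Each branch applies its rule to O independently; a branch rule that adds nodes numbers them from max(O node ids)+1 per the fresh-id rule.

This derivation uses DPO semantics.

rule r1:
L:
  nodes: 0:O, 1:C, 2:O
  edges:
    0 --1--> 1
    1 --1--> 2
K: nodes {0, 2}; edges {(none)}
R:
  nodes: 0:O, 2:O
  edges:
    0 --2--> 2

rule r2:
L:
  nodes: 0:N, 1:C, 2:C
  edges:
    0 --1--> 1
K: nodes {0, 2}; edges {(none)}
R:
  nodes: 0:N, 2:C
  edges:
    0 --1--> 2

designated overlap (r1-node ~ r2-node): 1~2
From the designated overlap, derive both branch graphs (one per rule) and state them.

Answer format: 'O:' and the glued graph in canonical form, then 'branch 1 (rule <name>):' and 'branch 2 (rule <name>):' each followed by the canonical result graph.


O:
nodes: 0:O, 1:C, 2:O, 3:N, 4:C
edges: (0,1,1); (1,2,1); (3,4,1)
branch 1 (rule r1):
nodes: 0:O, 2:O, 3:N, 4:C
edges: (0,2,2); (3,4,1)
branch 2 (rule r2):
nodes: 0:O, 1:C, 2:O, 3:N
edges: (0,1,1); (1,2,1); (3,1,1)


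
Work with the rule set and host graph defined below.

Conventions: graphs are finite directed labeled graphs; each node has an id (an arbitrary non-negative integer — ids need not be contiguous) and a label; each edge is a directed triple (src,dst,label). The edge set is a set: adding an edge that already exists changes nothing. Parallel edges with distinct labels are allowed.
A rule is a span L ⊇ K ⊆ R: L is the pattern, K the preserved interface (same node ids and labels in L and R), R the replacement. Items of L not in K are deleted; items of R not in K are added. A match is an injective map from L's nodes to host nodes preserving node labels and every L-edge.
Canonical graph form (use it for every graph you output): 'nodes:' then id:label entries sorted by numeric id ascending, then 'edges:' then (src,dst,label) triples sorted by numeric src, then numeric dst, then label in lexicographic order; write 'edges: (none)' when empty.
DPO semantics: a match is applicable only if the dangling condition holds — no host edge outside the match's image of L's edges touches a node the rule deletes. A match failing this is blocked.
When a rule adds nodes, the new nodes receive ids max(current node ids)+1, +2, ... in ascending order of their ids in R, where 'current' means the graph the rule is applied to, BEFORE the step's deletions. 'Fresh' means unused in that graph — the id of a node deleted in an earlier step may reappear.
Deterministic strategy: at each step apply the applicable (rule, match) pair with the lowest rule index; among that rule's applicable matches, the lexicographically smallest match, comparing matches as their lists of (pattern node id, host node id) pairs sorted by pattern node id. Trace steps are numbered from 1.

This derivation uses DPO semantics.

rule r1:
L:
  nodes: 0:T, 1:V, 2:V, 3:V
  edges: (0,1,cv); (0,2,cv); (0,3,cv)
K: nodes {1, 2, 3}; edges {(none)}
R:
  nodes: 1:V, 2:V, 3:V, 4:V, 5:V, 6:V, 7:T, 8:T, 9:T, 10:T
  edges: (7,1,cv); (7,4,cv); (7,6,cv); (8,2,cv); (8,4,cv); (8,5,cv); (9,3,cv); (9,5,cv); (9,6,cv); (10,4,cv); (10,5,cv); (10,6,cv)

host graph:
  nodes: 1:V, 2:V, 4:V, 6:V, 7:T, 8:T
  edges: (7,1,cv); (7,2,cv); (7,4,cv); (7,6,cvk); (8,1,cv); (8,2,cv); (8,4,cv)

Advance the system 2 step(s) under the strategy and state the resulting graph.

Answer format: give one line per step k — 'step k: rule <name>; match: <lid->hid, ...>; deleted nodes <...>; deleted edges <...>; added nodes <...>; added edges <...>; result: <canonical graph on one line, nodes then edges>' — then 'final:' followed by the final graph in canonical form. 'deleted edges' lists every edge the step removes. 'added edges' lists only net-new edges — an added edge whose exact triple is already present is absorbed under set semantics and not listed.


step 1: rule r1; match: 0->8, 1->1, 2->2, 3->4; deleted nodes 8; deleted edges (8,1,cv); (8,2,cv); (8,4,cv); added nodes 9, 10, 11, 12, 13, 14, 15; added edges (12,1,cv); (12,9,cv); (12,11,cv); (13,2,cv); (13,9,cv); (13,10,cv); (14,4,cv); (14,10,cv); (14,11,cv); (15,9,cv); (15,10,cv); (15,11,cv); result: nodes: 1:V, 2:V, 4:V, 6:V, 7:T, 9:V, 10:V, 11:V, 12:T, 13:T, 14:T, 15:T edges: (7,1,cv); (7,2,cv); (7,4,cv); (7,6,cvk); (12,1,cv); (12,9,cv); (12,11,cv); (13,2,cv); (13,9,cv); (13,10,cv); (14,4,cv); (14,10,cv); (14,11,cv); (15,9,cv); (15,10,cv); (15,11,cv)
step 2: rule r1; match: 0->12, 1->1, 2->9, 3->11; deleted nodes 12; deleted edges (12,1,cv); (12,9,cv); (12,11,cv); added nodes 16, 17, 18, 19, 20, 21, 22; added edges (19,1,cv); (19,16,cv); (19,18,cv); (20,9,cv); (20,16,cv); (20,17,cv); (21,11,cv); (21,17,cv); (21,18,cv); (22,16,cv); (22,17,cv); (22,18,cv); result: nodes: 1:V, 2:V, 4:V, 6:V, 7:T, 9:V, 10:V, 11:V, 13:T, 14:T, 15:T, 16:V, 17:V, 18:V, 19:T, 20:T, 21:T, 22:T edges: (7,1,cv); (7,2,cv); (7,4,cv); (7,6,cvk); (13,2,cv); (13,9,cv); (13,10,cv); (14,4,cv); (14,10,cv); (14,11,cv); (15,9,cv); (15,10,cv); (15,11,cv); (19,1,cv); (19,16,cv); (19,18,cv); (20,9,cv); (20,16,cv); (20,17,cv); (21,11,cv); (21,17,cv); (21,18,cv); (22,16,cv); (22,17,cv); (22,18,cv)
final:
nodes: 1:V, 2:V, 4:V, 6:V, 7:T, 9:V, 10:V, 11:V, 13:T, 14:T, 15:T, 16:V, 17:V, 18:V, 19:T, 20:T, 21:T, 22:T
edges: (7,1,cv); (7,2,cv); (7,4,cv); (7,6,cvk); (13,2,cv); (13,9,cv); (13,10,cv); (14,4,cv); (14,10,cv); (14,11,cv); (15,9,cv); (15,10,cv); (15,11,cv); (19,1,cv); (19,16,cv); (19,18,cv); (20,9,cv); (20,16,cv); (20,17,cv); (21,11,cv); (21,17,cv); (21,18,cv); (22,16,cv); (22,17,cv); (22,18,cv)


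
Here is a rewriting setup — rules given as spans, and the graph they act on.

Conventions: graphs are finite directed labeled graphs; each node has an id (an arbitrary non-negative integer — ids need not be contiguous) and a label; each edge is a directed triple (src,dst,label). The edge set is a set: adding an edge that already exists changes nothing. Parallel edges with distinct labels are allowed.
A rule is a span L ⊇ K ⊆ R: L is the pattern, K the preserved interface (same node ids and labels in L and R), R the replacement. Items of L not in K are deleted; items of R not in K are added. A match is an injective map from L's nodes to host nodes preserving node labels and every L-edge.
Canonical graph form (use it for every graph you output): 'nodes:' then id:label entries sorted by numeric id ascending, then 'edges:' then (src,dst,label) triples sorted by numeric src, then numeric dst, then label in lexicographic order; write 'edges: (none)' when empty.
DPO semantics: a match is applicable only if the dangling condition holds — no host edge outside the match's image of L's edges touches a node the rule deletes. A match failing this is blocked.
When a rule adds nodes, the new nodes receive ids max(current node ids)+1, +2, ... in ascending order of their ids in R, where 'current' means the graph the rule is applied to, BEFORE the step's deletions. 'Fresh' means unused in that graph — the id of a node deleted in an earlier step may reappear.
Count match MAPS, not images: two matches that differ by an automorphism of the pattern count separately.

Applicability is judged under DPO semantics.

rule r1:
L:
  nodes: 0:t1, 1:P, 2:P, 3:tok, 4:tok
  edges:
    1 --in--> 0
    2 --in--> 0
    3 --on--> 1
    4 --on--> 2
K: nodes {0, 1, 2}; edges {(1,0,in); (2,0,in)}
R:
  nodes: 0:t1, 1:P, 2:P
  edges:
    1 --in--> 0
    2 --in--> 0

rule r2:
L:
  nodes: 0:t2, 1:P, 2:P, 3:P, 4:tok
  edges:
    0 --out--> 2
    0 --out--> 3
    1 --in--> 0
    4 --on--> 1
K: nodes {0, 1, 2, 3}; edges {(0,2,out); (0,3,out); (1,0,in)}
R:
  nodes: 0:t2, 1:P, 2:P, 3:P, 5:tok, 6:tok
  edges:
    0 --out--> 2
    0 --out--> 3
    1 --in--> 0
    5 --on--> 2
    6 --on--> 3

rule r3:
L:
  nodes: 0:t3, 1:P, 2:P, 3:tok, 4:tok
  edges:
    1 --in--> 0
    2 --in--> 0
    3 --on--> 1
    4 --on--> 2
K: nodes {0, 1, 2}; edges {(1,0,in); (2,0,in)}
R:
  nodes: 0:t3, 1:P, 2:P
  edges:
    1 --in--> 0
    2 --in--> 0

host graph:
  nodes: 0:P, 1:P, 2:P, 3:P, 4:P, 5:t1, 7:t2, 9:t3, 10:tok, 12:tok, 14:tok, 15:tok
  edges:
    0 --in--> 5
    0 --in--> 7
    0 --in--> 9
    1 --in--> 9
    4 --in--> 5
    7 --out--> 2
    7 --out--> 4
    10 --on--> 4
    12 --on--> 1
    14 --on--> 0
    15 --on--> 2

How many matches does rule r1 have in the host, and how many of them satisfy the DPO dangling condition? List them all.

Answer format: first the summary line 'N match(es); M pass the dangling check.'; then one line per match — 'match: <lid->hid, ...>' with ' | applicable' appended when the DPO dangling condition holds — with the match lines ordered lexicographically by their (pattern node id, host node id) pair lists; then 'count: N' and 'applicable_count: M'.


2 match(es); 2 pass the dangling check.
match: 0->5, 1->0, 2->4, 3->14, 4->10 | applicable
match: 0->5, 1->4, 2->0, 3->10, 4->14 | applicable
count: 2
applicable_count: 2


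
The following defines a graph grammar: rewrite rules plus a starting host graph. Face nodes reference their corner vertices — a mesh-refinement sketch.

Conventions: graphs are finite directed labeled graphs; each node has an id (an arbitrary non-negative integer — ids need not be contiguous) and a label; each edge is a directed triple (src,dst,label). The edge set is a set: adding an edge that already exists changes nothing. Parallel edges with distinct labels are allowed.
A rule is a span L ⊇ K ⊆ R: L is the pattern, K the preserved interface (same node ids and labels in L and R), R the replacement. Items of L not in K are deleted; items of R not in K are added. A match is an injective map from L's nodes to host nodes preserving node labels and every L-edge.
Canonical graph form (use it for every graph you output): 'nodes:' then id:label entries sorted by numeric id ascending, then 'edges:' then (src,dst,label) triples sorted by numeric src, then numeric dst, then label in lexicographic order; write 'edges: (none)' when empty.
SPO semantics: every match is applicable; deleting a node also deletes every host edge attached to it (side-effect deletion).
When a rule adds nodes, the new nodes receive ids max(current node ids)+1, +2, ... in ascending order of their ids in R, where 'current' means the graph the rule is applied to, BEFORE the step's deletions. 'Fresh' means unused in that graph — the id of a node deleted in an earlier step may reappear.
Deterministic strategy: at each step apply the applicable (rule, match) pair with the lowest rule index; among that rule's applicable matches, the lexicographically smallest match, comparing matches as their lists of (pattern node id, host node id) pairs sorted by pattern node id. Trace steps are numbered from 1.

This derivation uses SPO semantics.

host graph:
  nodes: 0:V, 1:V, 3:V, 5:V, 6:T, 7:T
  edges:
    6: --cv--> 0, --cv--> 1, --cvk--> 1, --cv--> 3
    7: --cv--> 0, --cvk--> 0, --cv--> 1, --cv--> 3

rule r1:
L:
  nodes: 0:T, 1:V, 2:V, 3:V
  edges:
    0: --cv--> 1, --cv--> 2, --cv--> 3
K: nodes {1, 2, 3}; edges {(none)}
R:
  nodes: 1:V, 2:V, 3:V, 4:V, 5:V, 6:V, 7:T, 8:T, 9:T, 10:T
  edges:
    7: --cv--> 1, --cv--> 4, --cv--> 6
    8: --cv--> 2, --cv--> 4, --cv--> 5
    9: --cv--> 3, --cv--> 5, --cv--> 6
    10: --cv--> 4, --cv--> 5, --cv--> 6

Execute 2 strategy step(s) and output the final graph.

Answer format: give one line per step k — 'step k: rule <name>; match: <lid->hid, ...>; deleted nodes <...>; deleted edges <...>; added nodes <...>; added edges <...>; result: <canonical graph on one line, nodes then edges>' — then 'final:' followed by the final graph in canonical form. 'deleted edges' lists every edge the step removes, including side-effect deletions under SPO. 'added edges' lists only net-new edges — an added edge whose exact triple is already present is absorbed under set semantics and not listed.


step 1: rule r1; match: 0->6, 1->0, 2->1, 3->3; deleted nodes 6; deleted edges (6,0,cv); (6,1,cv); (6,1,cvk); (6,3,cv); added nodes 8, 9, 10, 11, 12, 13, 14; added edges (11,0,cv); (11,8,cv); (11,10,cv); (12,1,cv); (12,8,cv); (12,9,cv); (13,3,cv); (13,9,cv); (13,10,cv); (14,8,cv); (14,9,cv); (14,10,cv); result: nodes: 0:V, 1:V, 3:V, 5:V, 7:T, 8:V, 9:V, 10:V, 11:T, 12:T, 13:T, 14:T edges: (7,0,cv); (7,0,cvk); (7,1,cv); (7,3,cv); (11,0,cv); (11,8,cv); (11,10,cv); (12,1,cv); (12,8,cv); (12,9,cv); (13,3,cv); (13,9,cv); (13,10,cv); (14,8,cv); (14,9,cv); (14,10,cv)
step 2: rule r1; match: 0->7, 1->0, 2->1, 3->3; deleted nodes 7; deleted edges (7,0,cv); (7,0,cvk); (7,1,cv); (7,3,cv); added nodes 15, 16, 17, 18, 19, 20, 21; added edges (18,0,cv); (18,15,cv); (18,17,cv); (19,1,cv); (19,15,cv); (19,16,cv); (20,3,cv); (20,16,cv); (20,17,cv); (21,15,cv); (21,16,cv); (21,17,cv); result: nodes: 0:V, 1:V, 3:V, 5:V, 8:V, 9:V, 10:V, 11:T, 12:T, 13:T, 14:T, 15:V, 16:V, 17:V, 18:T, 19:T, 20:T, 21:T edges: (11,0,cv); (11,8,cv); (11,10,cv); (12,1,cv); (12,8,cv); (12,9,cv); (13,3,cv); (13,9,cv); (13,10,cv); (14,8,cv); (14,9,cv); (14,10,cv); (18,0,cv); (18,15,cv); (18,17,cv); (19,1,cv); (19,15,cv); (19,16,cv); (20,3,cv); (20,16,cv); (20,17,cv); (21,15,cv); (21,16,cv); (21,17,cv)
final:
nodes: 0:V, 1:V, 3:V, 5:V, 8:V, 9:V, 10:V, 11:T, 12:T, 13:T, 14:T, 15:V, 16:V, 17:V, 18:T, 19:T, 20:T, 21:T
edges: (11,0,cv); (11,8,cv); (11,10,cv); (12,1,cv); (12,8,cv); (12,9,cv); (13,3,cv); (13,9,cv); (13,10,cv); (14,8,cv); (14,9,cv); (14,10,cv); (18,0,cv); (18,15,cv); (18,17,cv); (19,1,cv); (19,15,cv); (19,16,cv); (20,3,cv); (20,16,cv); (20,17,cv); (21,15,cv); (21,16,cv); (21,17,cv)


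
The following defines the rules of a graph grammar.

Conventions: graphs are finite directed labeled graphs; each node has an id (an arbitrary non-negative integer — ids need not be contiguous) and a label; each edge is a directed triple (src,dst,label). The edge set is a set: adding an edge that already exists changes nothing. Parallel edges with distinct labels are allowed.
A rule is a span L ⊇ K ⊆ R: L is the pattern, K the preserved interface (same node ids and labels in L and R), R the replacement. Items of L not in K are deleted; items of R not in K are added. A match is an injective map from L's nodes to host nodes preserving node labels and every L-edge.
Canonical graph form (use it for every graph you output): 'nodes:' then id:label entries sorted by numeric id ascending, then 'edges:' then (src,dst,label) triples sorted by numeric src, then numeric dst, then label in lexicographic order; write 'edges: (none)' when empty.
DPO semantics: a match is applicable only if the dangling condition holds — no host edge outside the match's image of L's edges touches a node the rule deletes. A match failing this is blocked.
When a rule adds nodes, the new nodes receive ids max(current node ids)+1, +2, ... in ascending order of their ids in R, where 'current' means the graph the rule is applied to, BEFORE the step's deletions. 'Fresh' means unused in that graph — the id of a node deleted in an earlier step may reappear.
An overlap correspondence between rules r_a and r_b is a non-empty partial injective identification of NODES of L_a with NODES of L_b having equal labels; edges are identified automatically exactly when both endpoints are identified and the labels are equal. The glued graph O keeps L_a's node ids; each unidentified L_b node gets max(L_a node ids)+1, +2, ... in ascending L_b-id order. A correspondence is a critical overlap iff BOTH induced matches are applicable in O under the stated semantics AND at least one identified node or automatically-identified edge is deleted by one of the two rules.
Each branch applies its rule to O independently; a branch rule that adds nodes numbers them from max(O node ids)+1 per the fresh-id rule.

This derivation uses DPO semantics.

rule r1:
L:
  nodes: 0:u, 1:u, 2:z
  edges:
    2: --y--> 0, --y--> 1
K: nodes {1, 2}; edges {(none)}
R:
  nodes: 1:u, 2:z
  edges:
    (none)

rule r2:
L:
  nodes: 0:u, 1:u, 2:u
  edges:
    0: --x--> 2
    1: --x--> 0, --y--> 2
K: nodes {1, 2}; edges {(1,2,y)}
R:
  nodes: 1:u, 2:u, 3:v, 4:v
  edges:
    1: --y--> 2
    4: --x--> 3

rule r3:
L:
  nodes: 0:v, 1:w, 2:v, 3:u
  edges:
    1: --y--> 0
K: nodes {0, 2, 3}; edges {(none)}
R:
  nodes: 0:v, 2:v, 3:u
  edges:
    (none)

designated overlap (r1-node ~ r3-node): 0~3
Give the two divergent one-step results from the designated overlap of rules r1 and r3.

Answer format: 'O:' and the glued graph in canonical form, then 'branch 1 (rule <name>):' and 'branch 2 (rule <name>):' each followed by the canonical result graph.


O:
nodes: 0:u, 1:u, 2:z, 3:v, 4:w, 5:v
edges: (2,0,y); (2,1,y); (4,3,y)
branch 1 (rule r1):
nodes: 1:u, 2:z, 3:v, 4:w, 5:v
edges: (4,3,y)
branch 2 (rule r3):
nodes: 0:u, 1:u, 2:z, 3:v, 5:v
edges: (2,0,y); (2,1,y)


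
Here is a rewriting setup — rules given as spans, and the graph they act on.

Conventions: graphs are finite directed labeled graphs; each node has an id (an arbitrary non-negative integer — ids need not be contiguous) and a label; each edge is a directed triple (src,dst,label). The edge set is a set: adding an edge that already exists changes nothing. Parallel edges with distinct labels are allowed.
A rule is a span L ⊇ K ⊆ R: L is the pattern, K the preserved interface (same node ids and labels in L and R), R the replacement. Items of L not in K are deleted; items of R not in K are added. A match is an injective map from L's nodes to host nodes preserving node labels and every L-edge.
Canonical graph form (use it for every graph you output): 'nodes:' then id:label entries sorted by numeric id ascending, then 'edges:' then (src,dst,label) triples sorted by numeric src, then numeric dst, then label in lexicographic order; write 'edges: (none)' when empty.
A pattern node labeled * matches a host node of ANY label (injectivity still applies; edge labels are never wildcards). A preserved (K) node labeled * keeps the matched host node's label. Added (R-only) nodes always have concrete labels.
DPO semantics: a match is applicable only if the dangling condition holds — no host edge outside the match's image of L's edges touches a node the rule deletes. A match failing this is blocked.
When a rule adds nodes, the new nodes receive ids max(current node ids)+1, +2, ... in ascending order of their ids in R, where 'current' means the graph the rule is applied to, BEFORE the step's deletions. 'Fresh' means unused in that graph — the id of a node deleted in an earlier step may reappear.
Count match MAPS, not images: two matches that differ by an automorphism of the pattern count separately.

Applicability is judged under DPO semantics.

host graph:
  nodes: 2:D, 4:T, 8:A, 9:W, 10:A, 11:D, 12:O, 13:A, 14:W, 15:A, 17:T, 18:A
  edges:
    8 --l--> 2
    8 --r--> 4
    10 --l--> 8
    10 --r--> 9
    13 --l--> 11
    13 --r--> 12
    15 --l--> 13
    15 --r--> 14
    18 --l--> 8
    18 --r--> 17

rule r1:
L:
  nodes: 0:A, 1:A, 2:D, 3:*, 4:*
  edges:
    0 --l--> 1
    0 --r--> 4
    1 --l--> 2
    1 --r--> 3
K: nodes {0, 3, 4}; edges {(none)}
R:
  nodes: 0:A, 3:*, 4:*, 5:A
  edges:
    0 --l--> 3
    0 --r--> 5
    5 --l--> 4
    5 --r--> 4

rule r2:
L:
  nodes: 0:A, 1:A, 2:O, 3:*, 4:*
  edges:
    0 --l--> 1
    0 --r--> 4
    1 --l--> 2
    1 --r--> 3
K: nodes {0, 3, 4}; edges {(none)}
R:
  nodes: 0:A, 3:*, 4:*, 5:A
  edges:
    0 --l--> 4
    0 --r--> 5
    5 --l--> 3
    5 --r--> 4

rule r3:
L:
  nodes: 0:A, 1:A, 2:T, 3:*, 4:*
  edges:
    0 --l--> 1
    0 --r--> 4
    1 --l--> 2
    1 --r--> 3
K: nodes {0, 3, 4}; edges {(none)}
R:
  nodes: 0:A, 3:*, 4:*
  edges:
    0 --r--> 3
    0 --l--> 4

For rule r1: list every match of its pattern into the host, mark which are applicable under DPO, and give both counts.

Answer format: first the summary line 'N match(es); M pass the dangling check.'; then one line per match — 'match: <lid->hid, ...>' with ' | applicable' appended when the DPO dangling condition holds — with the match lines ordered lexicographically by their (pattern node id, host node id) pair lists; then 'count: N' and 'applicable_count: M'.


3 match(es); 1 pass the dangling check.
match: 0->10, 1->8, 2->2, 3->4, 4->9
match: 0->15, 1->13, 2->11, 3->12, 4->14 | applicable
match: 0->18, 1->8, 2->2, 3->4, 4->17
count: 3
applicable_count: 1
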